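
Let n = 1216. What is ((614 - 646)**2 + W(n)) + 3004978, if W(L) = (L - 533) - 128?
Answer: 3006557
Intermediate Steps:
W(L) = -661 + L (W(L) = (-533 + L) - 128 = -661 + L)
((614 - 646)**2 + W(n)) + 3004978 = ((614 - 646)**2 + (-661 + 1216)) + 3004978 = ((-32)**2 + 555) + 3004978 = (1024 + 555) + 3004978 = 1579 + 3004978 = 3006557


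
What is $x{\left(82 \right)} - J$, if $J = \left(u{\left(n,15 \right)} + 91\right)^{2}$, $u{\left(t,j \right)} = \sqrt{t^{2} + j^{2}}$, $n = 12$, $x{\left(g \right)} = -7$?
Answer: $-8657 - 546 \sqrt{41} \approx -12153.0$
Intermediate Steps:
$u{\left(t,j \right)} = \sqrt{j^{2} + t^{2}}$
$J = \left(91 + 3 \sqrt{41}\right)^{2}$ ($J = \left(\sqrt{15^{2} + 12^{2}} + 91\right)^{2} = \left(\sqrt{225 + 144} + 91\right)^{2} = \left(\sqrt{369} + 91\right)^{2} = \left(3 \sqrt{41} + 91\right)^{2} = \left(91 + 3 \sqrt{41}\right)^{2} \approx 12146.0$)
$x{\left(82 \right)} - J = -7 - \left(8650 + 546 \sqrt{41}\right) = -8657 - 546 \sqrt{41}$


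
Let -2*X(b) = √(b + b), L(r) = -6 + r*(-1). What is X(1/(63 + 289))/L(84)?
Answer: √11/7920 ≈ 0.00041877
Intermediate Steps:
L(r) = -6 - r
X(b) = -√2*√b/2 (X(b) = -√(b + b)/2 = -√2*√b/2)
X(1/(63 + 289))/L(84) = (-√2*√(1/(63 + 289))/2)/(-6 - 1*84) = (-√2*√(1/352)/2)/(-6 - 84) = -√2*√(1/352)/2/(-90) = -√2*√22/88/2*(-1/90) = -√11/88*(-1/90) = √11/7920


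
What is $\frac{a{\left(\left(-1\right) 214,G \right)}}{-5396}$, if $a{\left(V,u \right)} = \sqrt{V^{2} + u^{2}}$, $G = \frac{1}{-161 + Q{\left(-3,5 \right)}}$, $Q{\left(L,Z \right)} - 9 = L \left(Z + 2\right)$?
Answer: $- \frac{\sqrt{1370628485}}{933508} \approx -0.039659$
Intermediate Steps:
$Q{\left(L,Z \right)} = 9 + L \left(2 + Z\right)$ ($Q{\left(L,Z \right)} = 9 + L \left(Z + 2\right) = 9 + L \left(2 + Z\right)$)
$G = - \frac{1}{173}$ ($G = \frac{1}{-161 + \left(9 + 2 \left(-3\right) - 15\right)} = \frac{1}{-161 - 12} = \frac{1}{-173} = - \frac{1}{173} \approx -0.0057803$)
$\frac{a{\left(\left(-1\right) 214,G \right)}}{-5396} = \frac{\sqrt{\left(\left(-1\right) 214\right)^{2} + \left(- \frac{1}{173}\right)^{2}}}{-5396} = \sqrt{\left(-214\right)^{2} + \frac{1}{29929}} \left(- \frac{1}{5396}\right) = \sqrt{45796 + \frac{1}{29929}} \left(- \frac{1}{5396}\right) = \sqrt{\frac{1370628485}{29929}} \left(- \frac{1}{5396}\right) = \frac{\sqrt{1370628485}}{173} \left(- \frac{1}{5396}\right) = - \frac{\sqrt{1370628485}}{933508}$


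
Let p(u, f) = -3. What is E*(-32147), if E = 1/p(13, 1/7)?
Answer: 32147/3 ≈ 10716.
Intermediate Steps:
E = -⅓ (E = 1/(-3) = -⅓ ≈ -0.33333)
E*(-32147) = -⅓*(-32147) = 32147/3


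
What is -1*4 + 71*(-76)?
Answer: -5400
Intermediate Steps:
-1*4 + 71*(-76) = -4 - 5396 = -5400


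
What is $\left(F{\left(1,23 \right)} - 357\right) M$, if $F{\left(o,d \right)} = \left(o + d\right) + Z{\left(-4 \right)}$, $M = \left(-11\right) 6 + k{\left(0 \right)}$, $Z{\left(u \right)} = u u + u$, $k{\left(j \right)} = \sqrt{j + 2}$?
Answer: $21186 - 321 \sqrt{2} \approx 20732.0$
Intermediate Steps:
$k{\left(j \right)} = \sqrt{2 + j}$
$Z{\left(u \right)} = u + u^{2}$ ($Z{\left(u \right)} = u^{2} + u = u + u^{2}$)
$M = -66 + \sqrt{2}$ ($M = \left(-11\right) 6 + \sqrt{2 + 0} = -66 + \sqrt{2} \approx -64.586$)
$F{\left(o,d \right)} = 12 + d + o$ ($F{\left(o,d \right)} = \left(o + d\right) - 4 \left(1 - 4\right) = \left(d + o\right) - -12 = \left(d + o\right) + 12 = 12 + d + o$)
$\left(F{\left(1,23 \right)} - 357\right) M = \left(\left(12 + 23 + 1\right) - 357\right) \left(-66 + \sqrt{2}\right) = \left(36 - 357\right) \left(-66 + \sqrt{2}\right) = - 321 \left(-66 + \sqrt{2}\right) = 21186 - 321 \sqrt{2}$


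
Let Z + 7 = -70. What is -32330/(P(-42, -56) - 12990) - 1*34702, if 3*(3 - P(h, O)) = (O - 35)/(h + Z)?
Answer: -2298322087/66235 ≈ -34700.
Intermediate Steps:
Z = -77 (Z = -7 - 70 = -77)
P(h, O) = 3 - (-35 + O)/(3*(-77 + h)) (P(h, O) = 3 - (O - 35)/(3*(h - 77)) = 3 - (-35 + O)/(3*(-77 + h)))
-32330/(P(-42, -56) - 12990) - 1*34702 = -32330/((-658 - 1*(-56) + 9*(-42))/(3*(-77 - 42)) - 12990) - 1*34702 = -32330/((⅓)*(-658 + 56 - 378)/(-119) - 12990) - 34702 = -32330/((⅓)*(-1/119)*(-980) - 12990) - 34702 = -32330/(140/51 - 12990) - 34702 = -32330/(-662350/51) - 34702 = -32330*(-51/662350) - 34702 = 164883/66235 - 34702 = -2298322087/66235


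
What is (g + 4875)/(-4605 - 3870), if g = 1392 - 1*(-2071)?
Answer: -8338/8475 ≈ -0.98384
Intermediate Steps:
g = 3463 (g = 1392 + 2071 = 3463)
(g + 4875)/(-4605 - 3870) = (3463 + 4875)/(-4605 - 3870) = 8338/(-8475) = 8338*(-1/8475) = -8338/8475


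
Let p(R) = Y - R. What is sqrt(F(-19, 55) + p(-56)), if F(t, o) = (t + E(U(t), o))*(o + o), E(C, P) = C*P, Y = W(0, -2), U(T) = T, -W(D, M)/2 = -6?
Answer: 2*I*sqrt(29243) ≈ 342.01*I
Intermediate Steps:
W(D, M) = 12 (W(D, M) = -2*(-6) = 12)
Y = 12
F(t, o) = 2*o*(t + o*t) (F(t, o) = (t + t*o)*(o + o) = (t + o*t)*(2*o) = 2*o*(t + o*t))
p(R) = 12 - R
sqrt(F(-19, 55) + p(-56)) = sqrt(2*55*(-19)*(1 + 55) + (12 - 1*(-56))) = sqrt(2*55*(-19)*56 + (12 + 56)) = sqrt(-117040 + 68) = sqrt(-116972) = 2*I*sqrt(29243)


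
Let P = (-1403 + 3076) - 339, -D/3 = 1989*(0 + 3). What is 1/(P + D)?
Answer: -1/16567 ≈ -6.0361e-5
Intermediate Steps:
D = -17901 (D = -5967*(0 + 3) = -5967*3 = -3*5967 = -17901)
P = 1334 (P = 1673 - 339 = 1334)
1/(P + D) = 1/(1334 - 17901) = 1/(-16567) = -1/16567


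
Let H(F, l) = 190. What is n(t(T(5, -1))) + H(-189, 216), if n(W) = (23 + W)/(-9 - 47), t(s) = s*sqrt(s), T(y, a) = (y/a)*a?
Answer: 10617/56 - 5*sqrt(5)/56 ≈ 189.39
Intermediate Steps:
T(y, a) = y
t(s) = s**(3/2)
n(W) = -23/56 - W/56 (n(W) = (23 + W)/(-56) = (23 + W)*(-1/56) = -23/56 - W/56)
n(t(T(5, -1))) + H(-189, 216) = (-23/56 - 5*sqrt(5)/56) + 190 = 10617/56 - 5*sqrt(5)/56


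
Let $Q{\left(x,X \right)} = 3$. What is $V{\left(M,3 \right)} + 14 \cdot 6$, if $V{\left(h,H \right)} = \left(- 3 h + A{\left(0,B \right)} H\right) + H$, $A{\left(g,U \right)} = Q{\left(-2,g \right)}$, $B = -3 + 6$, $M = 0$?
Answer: $96$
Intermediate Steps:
$B = 3$
$A{\left(g,U \right)} = 3$
$V{\left(h,H \right)} = - 3 h + 4 H$ ($V{\left(h,H \right)} = \left(- 3 h + 3 H\right) + H = - 3 h + 4 H$)
$V{\left(M,3 \right)} + 14 \cdot 6 = \left(\left(-3\right) 0 + 4 \cdot 3\right) + 14 \cdot 6 = \left(0 + 12\right) + 84 = 12 + 84 = 96$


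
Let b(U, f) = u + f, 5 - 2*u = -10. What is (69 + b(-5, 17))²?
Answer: 34969/4 ≈ 8742.3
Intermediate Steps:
u = 15/2 (u = 5/2 - ½*(-10) = 5/2 + 5 = 15/2 ≈ 7.5000)
b(U, f) = 15/2 + f
(69 + b(-5, 17))² = (69 + (15/2 + 17))² = (69 + 49/2)² = (187/2)² = 34969/4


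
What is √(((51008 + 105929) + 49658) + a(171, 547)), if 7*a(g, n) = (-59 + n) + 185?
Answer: √10127866/7 ≈ 454.63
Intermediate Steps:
a(g, n) = 18 + n/7 (a(g, n) = ((-59 + n) + 185)/7 = (126 + n)/7 = 18 + n/7)
√(((51008 + 105929) + 49658) + a(171, 547)) = √(((51008 + 105929) + 49658) + (18 + (⅐)*547)) = √((156937 + 49658) + (18 + 547/7)) = √(206595 + 673/7) = √(1446838/7) = √10127866/7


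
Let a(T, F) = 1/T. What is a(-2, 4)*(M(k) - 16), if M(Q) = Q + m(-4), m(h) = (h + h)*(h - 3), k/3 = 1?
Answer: -43/2 ≈ -21.500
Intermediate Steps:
k = 3 (k = 3*1 = 3)
m(h) = 2*h*(-3 + h) (m(h) = (2*h)*(-3 + h) = 2*h*(-3 + h))
M(Q) = 56 + Q (M(Q) = Q + 2*(-4)*(-3 - 4) = Q + 2*(-4)*(-7) = Q + 56 = 56 + Q)
a(-2, 4)*(M(k) - 16) = ((56 + 3) - 16)/(-2) = -(59 - 16)/2 = -1/2*43 = -43/2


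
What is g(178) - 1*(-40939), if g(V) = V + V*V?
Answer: 72801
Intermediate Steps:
g(V) = V + V²
g(178) - 1*(-40939) = 178*(1 + 178) - 1*(-40939) = 178*179 + 40939 = 31862 + 40939 = 72801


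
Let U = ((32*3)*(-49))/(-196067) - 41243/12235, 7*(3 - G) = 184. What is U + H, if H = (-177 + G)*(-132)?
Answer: 443890079263793/16792158215 ≈ 26434.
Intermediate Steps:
G = -163/7 (G = 3 - ⅐*184 = 3 - 184/7 = -163/7 ≈ -23.286)
H = 185064/7 (H = (-177 - 163/7)*(-132) = -1402/7*(-132) = 185064/7 ≈ 26438.)
U = -8028837841/2398879745 (U = (96*(-49))*(-1/196067) - 41243*1/12235 = -4704*(-1/196067) - 41243/12235 = 4704/196067 - 41243/12235 = -8028837841/2398879745 ≈ -3.3469)
U + H = -8028837841/2398879745 + 185064/7 = 443890079263793/16792158215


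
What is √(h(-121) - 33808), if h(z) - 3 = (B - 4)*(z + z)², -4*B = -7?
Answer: I*√165574 ≈ 406.91*I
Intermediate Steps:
B = 7/4 (B = -¼*(-7) = 7/4 ≈ 1.7500)
h(z) = 3 - 9*z² (h(z) = 3 + (7/4 - 4)*(z + z)² = 3 - 9*4*z²/4 = 3 - 9*z²)
√(h(-121) - 33808) = √((3 - 9*(-121)²) - 33808) = √((3 - 9*14641) - 33808) = √((3 - 131769) - 33808) = √(-131766 - 33808) = √(-165574) = I*√165574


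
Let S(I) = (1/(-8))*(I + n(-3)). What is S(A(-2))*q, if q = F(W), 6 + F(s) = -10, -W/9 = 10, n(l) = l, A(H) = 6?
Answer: 6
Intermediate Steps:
W = -90 (W = -9*10 = -90)
F(s) = -16 (F(s) = -6 - 10 = -16)
S(I) = 3/8 - I/8 (S(I) = (1/(-8))*(I - 3) = (1*(-1/8))*(-3 + I) = -(-3 + I)/8 = 3/8 - I/8)
q = -16
S(A(-2))*q = (3/8 - 1/8*6)*(-16) = (3/8 - 3/4)*(-16) = -3/8*(-16) = 6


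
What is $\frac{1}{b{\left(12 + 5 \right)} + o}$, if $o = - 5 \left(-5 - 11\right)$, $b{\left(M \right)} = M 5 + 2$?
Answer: $\frac{1}{167} \approx 0.005988$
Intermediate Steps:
$b{\left(M \right)} = 2 + 5 M$ ($b{\left(M \right)} = 5 M + 2 = 2 + 5 M$)
$o = 80$ ($o = \left(-5\right) \left(-16\right) = 80$)
$\frac{1}{b{\left(12 + 5 \right)} + o} = \frac{1}{\left(2 + 5 \left(12 + 5\right)\right) + 80} = \frac{1}{\left(2 + 5 \cdot 17\right) + 80} = \frac{1}{\left(2 + 85\right) + 80} = \frac{1}{87 + 80} = \frac{1}{167}$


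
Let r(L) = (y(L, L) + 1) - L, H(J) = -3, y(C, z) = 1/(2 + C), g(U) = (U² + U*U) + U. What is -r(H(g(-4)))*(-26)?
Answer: 78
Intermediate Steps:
g(U) = U + 2*U² (g(U) = (U² + U²) + U = 2*U² + U = U + 2*U²)
r(L) = 1 + 1/(2 + L) - L (r(L) = (1/(2 + L) + 1) - L = (1 + 1/(2 + L)) - L = 1 + 1/(2 + L) - L)
-r(H(g(-4)))*(-26) = -(3 - 1*(-3) - 1*(-3)²)/(2 - 3)*(-26) = -(3 + 3 - 1*9)/(-1)*(-26) = -(-1)*(3 + 3 - 9)*(-26) = -(-1)*(-3)*(-26) = -1*3*(-26) = -3*(-26) = 78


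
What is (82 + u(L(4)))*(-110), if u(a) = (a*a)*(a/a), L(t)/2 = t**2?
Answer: -121660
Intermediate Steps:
L(t) = 2*t**2
u(a) = a**2 (u(a) = a**2*1 = a**2)
(82 + u(L(4)))*(-110) = (82 + (2*4**2)**2)*(-110) = (82 + (2*16)**2)*(-110) = (82 + 32**2)*(-110) = (82 + 1024)*(-110) = 1106*(-110) = -121660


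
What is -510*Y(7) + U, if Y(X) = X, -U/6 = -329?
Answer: -1596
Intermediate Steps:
U = 1974 (U = -6*(-329) = 1974)
-510*Y(7) + U = -510*7 + 1974 = -3570 + 1974 = -1596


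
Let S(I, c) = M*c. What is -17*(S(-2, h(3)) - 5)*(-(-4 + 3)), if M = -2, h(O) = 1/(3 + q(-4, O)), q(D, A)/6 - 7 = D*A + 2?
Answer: 1241/15 ≈ 82.733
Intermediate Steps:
q(D, A) = 54 + 6*A*D (q(D, A) = 42 + 6*(D*A + 2) = 42 + 6*(A*D + 2) = 42 + 6*(2 + A*D) = 42 + (12 + 6*A*D) = 54 + 6*A*D)
h(O) = 1/(57 - 24*O) (h(O) = 1/(3 + (54 + 6*O*(-4))) = 1/(3 + (54 - 24*O)) = 1/(57 - 24*O))
S(I, c) = -2*c
-17*(S(-2, h(3)) - 5)*(-(-4 + 3)) = -17*(-2/(3*(19 - 8*3)) - 5)*(-(-4 + 3)) = -17*(-2/(3*(19 - 24)) - 5)*(-1*(-1)) = -17*(-2/(3*(-5)) - 5) = -17*(-2*(-1)/(3*5) - 5) = -17*(-2*(-1/15) - 5) = -17*(2/15 - 5) = -(-1241)/15 = -17*(-73/15) = 1241/15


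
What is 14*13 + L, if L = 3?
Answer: 185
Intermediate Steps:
14*13 + L = 14*13 + 3 = 182 + 3 = 185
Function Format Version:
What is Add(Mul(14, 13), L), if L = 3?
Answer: 185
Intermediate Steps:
Add(Mul(14, 13), L) = Add(Mul(14, 13), 3) = Add(182, 3) = 185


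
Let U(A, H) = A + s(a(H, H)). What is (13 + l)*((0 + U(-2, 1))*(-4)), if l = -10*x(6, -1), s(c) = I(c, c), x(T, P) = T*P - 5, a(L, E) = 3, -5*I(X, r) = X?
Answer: 6396/5 ≈ 1279.2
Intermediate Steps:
I(X, r) = -X/5
x(T, P) = -5 + P*T (x(T, P) = P*T - 5 = -5 + P*T)
s(c) = -c/5
U(A, H) = -⅗ + A (U(A, H) = A - ⅕*3 = A - ⅗ = -⅗ + A)
l = 110 (l = -10*(-5 - 1*6) = -10*(-5 - 6) = -10*(-11) = 110)
(13 + l)*((0 + U(-2, 1))*(-4)) = (13 + 110)*((0 + (-⅗ - 2))*(-4)) = 123*((0 - 13/5)*(-4)) = 123*(-13/5*(-4)) = 123*(52/5) = 6396/5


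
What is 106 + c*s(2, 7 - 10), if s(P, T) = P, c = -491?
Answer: -876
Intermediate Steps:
106 + c*s(2, 7 - 10) = 106 - 491*2 = 106 - 982 = -876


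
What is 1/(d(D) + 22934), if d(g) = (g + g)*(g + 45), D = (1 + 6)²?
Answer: 1/32146 ≈ 3.1108e-5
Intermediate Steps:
D = 49 (D = 7² = 49)
d(g) = 2*g*(45 + g) (d(g) = (2*g)*(45 + g) = 2*g*(45 + g))
1/(d(D) + 22934) = 1/(2*49*(45 + 49) + 22934) = 1/(2*49*94 + 22934) = 1/(9212 + 22934) = 1/32146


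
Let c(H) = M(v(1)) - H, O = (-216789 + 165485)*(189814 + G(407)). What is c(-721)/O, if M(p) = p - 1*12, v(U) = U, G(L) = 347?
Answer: -355/4878009972 ≈ -7.2776e-8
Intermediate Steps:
O = -9756019944 (O = (-216789 + 165485)*(189814 + 347) = -51304*190161 = -9756019944)
M(p) = -12 + p (M(p) = p - 12 = -12 + p)
c(H) = -11 - H (c(H) = (-12 + 1) - H = -11 - H)
c(-721)/O = (-11 - 1*(-721))/(-9756019944) = (-11 + 721)*(-1/9756019944) = 710*(-1/9756019944) = -355/4878009972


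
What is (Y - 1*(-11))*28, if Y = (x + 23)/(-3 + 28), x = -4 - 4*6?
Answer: 1512/5 ≈ 302.40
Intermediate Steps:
x = -28 (x = -4 - 24 = -28)
Y = -⅕ (Y = (-28 + 23)/(-3 + 28) = -5/25 = -5*1/25 = -⅕ ≈ -0.20000)
(Y - 1*(-11))*28 = (-⅕ - 1*(-11))*28 = (-⅕ + 11)*28 = (54/5)*28 = 1512/5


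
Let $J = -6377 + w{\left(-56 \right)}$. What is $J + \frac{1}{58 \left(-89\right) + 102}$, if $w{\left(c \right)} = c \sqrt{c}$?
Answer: $- \frac{32267621}{5060} - 112 i \sqrt{14} \approx -6377.0 - 419.07 i$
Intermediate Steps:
$w{\left(c \right)} = c^{\frac{3}{2}}$
$J = -6377 - 112 i \sqrt{14}$ ($J = -6377 + \left(-56\right)^{\frac{3}{2}} = -6377 - 112 i \sqrt{14} \approx -6377.0 - 419.07 i$)
$J + \frac{1}{58 \left(-89\right) + 102} = \left(-6377 - 112 i \sqrt{14}\right) + \frac{1}{58 \left(-89\right) + 102} = \left(-6377 - 112 i \sqrt{14}\right) + \frac{1}{-5162 + 102} = \left(-6377 - 112 i \sqrt{14}\right) + \frac{1}{-5060} = \left(-6377 - 112 i \sqrt{14}\right) - \frac{1}{5060} = - \frac{32267621}{5060} - 112 i \sqrt{14}$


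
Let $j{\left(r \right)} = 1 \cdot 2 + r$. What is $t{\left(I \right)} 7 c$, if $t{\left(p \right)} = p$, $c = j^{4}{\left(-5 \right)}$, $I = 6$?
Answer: $3402$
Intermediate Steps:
$j{\left(r \right)} = 2 + r$
$c = 81$ ($c = \left(2 - 5\right)^{4} = \left(-3\right)^{4} = 81$)
$t{\left(I \right)} 7 c = 6 \cdot 7 \cdot 81 = 42 \cdot 81 = 3402$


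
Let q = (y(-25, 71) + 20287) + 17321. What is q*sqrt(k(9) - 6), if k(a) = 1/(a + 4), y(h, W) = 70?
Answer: 37678*I*sqrt(1001)/13 ≈ 91698.0*I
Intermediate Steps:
k(a) = 1/(4 + a)
q = 37678 (q = (70 + 20287) + 17321 = 20357 + 17321 = 37678)
q*sqrt(k(9) - 6) = 37678*sqrt(1/(4 + 9) - 6) = 37678*sqrt(1/13 - 6) = 37678*sqrt(-77/13) = 37678*(I*sqrt(1001)/13) = 37678*I*sqrt(1001)/13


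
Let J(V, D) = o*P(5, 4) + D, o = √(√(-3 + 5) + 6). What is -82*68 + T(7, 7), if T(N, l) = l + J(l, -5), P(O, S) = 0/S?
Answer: -5574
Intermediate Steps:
P(O, S) = 0
o = √(6 + √2) (o = √(√2 + 6) = √(6 + √2) ≈ 2.7229)
J(V, D) = D (J(V, D) = √(6 + √2)*0 + D = 0 + D = D)
T(N, l) = -5 + l (T(N, l) = l - 5 = -5 + l)
-82*68 + T(7, 7) = -82*68 + (-5 + 7) = -5576 + 2 = -5574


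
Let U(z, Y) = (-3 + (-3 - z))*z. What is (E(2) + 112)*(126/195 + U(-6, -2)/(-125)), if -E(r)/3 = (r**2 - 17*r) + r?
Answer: 8232/65 ≈ 126.65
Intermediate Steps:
E(r) = -3*r**2 + 48*r (E(r) = -3*((r**2 - 17*r) + r) = -3*(r**2 - 16*r) = -3*r**2 + 48*r)
U(z, Y) = z*(-6 - z) (U(z, Y) = (-6 - z)*z = z*(-6 - z))
(E(2) + 112)*(126/195 + U(-6, -2)/(-125)) = (3*2*(16 - 1*2) + 112)*(126/195 - 1*(-6)*(6 - 6)/(-125)) = (3*2*(16 - 2) + 112)*(126*(1/195) - 1*(-6)*0*(-1/125)) = (3*2*14 + 112)*(42/65 + 0*(-1/125)) = (84 + 112)*(42/65 + 0) = 196*(42/65) = 8232/65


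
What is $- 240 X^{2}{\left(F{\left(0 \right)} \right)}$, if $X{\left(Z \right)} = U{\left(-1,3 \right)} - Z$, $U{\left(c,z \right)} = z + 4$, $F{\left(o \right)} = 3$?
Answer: $-3840$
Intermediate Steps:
$U{\left(c,z \right)} = 4 + z$
$X{\left(Z \right)} = 7 - Z$ ($X{\left(Z \right)} = \left(4 + 3\right) - Z = 7 - Z$)
$- 240 X^{2}{\left(F{\left(0 \right)} \right)} = - 240 \left(7 - 3\right)^{2} = - 240 \cdot 4^{2} = \left(-240\right) 16 = -3840$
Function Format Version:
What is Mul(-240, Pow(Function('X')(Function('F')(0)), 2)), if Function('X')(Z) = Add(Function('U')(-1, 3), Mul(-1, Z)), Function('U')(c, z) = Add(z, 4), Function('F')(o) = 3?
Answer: -3840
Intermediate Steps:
Function('U')(c, z) = Add(4, z)
Function('X')(Z) = Add(7, Mul(-1, Z)) (Function('X')(Z) = Add(Add(4, 3), Mul(-1, Z)) = Add(7, Mul(-1, Z)))
Mul(-240, Pow(Function('X')(Function('F')(0)), 2)) = Mul(-240, Pow(Add(7, Mul(-1, 3)), 2)) = Mul(-240, Pow(Add(7, -3), 2)) = Mul(-240, Pow(4, 2)) = Mul(-240, 16) = -3840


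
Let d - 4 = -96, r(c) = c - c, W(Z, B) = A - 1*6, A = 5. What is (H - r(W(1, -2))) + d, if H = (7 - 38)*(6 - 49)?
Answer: 1241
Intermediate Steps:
W(Z, B) = -1 (W(Z, B) = 5 - 1*6 = 5 - 6 = -1)
H = 1333 (H = -31*(-43) = 1333)
r(c) = 0
d = -92 (d = 4 - 96 = -92)
(H - r(W(1, -2))) + d = (1333 - 1*0) - 92 = (1333 + 0) - 92 = 1333 - 92 = 1241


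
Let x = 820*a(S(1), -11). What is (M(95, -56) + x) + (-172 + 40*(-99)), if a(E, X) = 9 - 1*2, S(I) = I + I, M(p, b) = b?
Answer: 1552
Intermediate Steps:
S(I) = 2*I
a(E, X) = 7 (a(E, X) = 9 - 2 = 7)
x = 5740 (x = 820*7 = 5740)
(M(95, -56) + x) + (-172 + 40*(-99)) = (-56 + 5740) + (-172 + 40*(-99)) = 5684 + (-172 - 3960) = 5684 - 4132 = 1552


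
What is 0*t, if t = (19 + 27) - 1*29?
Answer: 0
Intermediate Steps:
t = 17 (t = 46 - 29 = 17)
0*t = 0*17 = 0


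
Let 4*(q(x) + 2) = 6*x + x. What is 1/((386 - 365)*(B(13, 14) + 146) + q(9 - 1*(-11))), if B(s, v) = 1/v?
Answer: 2/6201 ≈ 0.00032253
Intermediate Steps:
q(x) = -2 + 7*x/4 (q(x) = -2 + (6*x + x)/4 = -2 + (7*x)/4 = -2 + 7*x/4)
1/((386 - 365)*(B(13, 14) + 146) + q(9 - 1*(-11))) = 1/((386 - 365)*(1/14 + 146) + (-2 + 7*(9 - 1*(-11))/4)) = 1/(21*(1/14 + 146) + (-2 + 7*(9 + 11)/4)) = 1/(21*(2045/14) + (-2 + (7/4)*20)) = 1/(6135/2 + (-2 + 35)) = 1/(6135/2 + 33) = 1/(6201/2) = 2/6201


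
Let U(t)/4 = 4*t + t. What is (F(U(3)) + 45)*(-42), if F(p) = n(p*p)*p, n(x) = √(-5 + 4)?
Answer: -1890 - 2520*I ≈ -1890.0 - 2520.0*I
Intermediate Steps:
U(t) = 20*t (U(t) = 4*(4*t + t) = 4*(5*t) = 20*t)
n(x) = I (n(x) = √(-1) = I)
F(p) = I*p
(F(U(3)) + 45)*(-42) = (I*(20*3) + 45)*(-42) = (I*60 + 45)*(-42) = (60*I + 45)*(-42) = (45 + 60*I)*(-42) = -1890 - 2520*I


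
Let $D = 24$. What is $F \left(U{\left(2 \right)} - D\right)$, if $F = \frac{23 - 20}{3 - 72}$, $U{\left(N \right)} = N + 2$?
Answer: $\frac{20}{23} \approx 0.86957$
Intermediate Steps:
$U{\left(N \right)} = 2 + N$
$F = - \frac{1}{23}$ ($F = \frac{3}{-69} = 3 \left(- \frac{1}{69}\right) = - \frac{1}{23} \approx -0.043478$)
$F \left(U{\left(2 \right)} - D\right) = - \frac{\left(2 + 2\right) - 24}{23} = - \frac{4 - 24}{23} = \left(- \frac{1}{23}\right) \left(-20\right) = \frac{20}{23}$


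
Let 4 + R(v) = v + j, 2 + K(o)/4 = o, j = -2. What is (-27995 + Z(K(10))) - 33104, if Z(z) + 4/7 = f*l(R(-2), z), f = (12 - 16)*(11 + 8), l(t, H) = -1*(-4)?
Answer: -429825/7 ≈ -61404.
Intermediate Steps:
K(o) = -8 + 4*o
R(v) = -6 + v (R(v) = -4 + (v - 2) = -4 + (-2 + v) = -6 + v)
l(t, H) = 4
f = -76 (f = -4*19 = -76)
Z(z) = -2132/7 (Z(z) = -4/7 - 76*4 = -4/7 - 304 = -2132/7)
(-27995 + Z(K(10))) - 33104 = (-27995 - 2132/7) - 33104 = -198097/7 - 33104 = -429825/7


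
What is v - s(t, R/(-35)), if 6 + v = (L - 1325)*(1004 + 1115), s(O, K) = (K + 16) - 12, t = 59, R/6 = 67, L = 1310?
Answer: -1112423/35 ≈ -31784.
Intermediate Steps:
R = 402 (R = 6*67 = 402)
s(O, K) = 4 + K (s(O, K) = (16 + K) - 12 = 4 + K)
v = -31791 (v = -6 + (1310 - 1325)*(1004 + 1115) = -6 - 15*2119 = -6 - 31785 = -31791)
v - s(t, R/(-35)) = -31791 - (4 + 402/(-35)) = -31791 - (4 + 402*(-1/35)) = -31791 - (4 - 402/35) = -31791 - 1*(-262/35) = -31791 + 262/35 = -1112423/35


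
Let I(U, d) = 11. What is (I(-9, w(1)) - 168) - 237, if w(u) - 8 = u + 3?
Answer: -394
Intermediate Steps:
w(u) = 11 + u (w(u) = 8 + (u + 3) = 8 + (3 + u) = 11 + u)
(I(-9, w(1)) - 168) - 237 = (11 - 168) - 237 = -157 - 237 = -394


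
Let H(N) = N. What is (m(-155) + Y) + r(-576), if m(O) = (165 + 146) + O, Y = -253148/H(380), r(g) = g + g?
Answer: -157907/95 ≈ -1662.2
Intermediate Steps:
r(g) = 2*g
Y = -63287/95 (Y = -253148/380 = -253148*1/380 = -63287/95 ≈ -666.18)
m(O) = 311 + O
(m(-155) + Y) + r(-576) = ((311 - 155) - 63287/95) + 2*(-576) = (156 - 63287/95) - 1152 = -48467/95 - 1152 = -157907/95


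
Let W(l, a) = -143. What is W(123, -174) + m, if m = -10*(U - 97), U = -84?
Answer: 1667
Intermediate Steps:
m = 1810 (m = -10*(-84 - 97) = -10*(-181) = 1810)
W(123, -174) + m = -143 + 1810 = 1667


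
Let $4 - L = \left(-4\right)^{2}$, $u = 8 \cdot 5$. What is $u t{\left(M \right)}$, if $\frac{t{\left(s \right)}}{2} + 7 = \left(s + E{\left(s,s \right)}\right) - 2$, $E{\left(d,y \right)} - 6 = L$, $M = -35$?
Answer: $-4000$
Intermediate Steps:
$u = 40$
$L = -12$ ($L = 4 - \left(-4\right)^{2} = 4 - 16 = -12$)
$E{\left(d,y \right)} = -6$ ($E{\left(d,y \right)} = 6 - 12 = -6$)
$t{\left(s \right)} = -30 + 2 s$ ($t{\left(s \right)} = -14 + 2 \left(\left(s - 6\right) - 2\right) = -14 + 2 \left(\left(-6 + s\right) - 2\right) = -14 + 2 \left(-8 + s\right) = -14 + \left(-16 + 2 s\right) = -30 + 2 s$)
$u t{\left(M \right)} = 40 \left(-30 + 2 \left(-35\right)\right) = 40 \left(-30 - 70\right) = 40 \left(-100\right) = -4000$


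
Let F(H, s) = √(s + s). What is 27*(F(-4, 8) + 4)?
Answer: 216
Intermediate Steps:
F(H, s) = √2*√s (F(H, s) = √(2*s) = √2*√s)
27*(F(-4, 8) + 4) = 27*(√2*√8 + 4) = 27*(√2*(2*√2) + 4) = 27*(4 + 4) = 27*8 = 216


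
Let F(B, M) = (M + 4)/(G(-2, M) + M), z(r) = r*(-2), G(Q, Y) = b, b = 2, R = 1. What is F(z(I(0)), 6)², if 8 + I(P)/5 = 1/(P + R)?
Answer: 25/16 ≈ 1.5625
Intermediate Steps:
I(P) = -40 + 5/(1 + P) (I(P) = -40 + 5/(P + 1) = -40 + 5/(1 + P))
G(Q, Y) = 2
z(r) = -2*r
F(B, M) = (4 + M)/(2 + M) (F(B, M) = (M + 4)/(2 + M) = (4 + M)/(2 + M))
F(z(I(0)), 6)² = ((4 + 6)/(2 + 6))² = (10/8)² = ((⅛)*10)² = (5/4)² = 25/16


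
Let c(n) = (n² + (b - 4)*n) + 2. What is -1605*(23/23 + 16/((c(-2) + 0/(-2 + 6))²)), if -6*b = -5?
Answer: -2428365/1369 ≈ -1773.8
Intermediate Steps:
b = ⅚ (b = -⅙*(-5) = ⅚ ≈ 0.83333)
c(n) = 2 + n² - 19*n/6 (c(n) = (n² + (⅚ - 4)*n) + 2 = (n² - 19*n/6) + 2 = 2 + n² - 19*n/6)
-1605*(23/23 + 16/((c(-2) + 0/(-2 + 6))²)) = -1605*(23/23 + 16/(((2 + (-2)² - 19/6*(-2)) + 0/(-2 + 6))²)) = -1605*(23*(1/23) + 16/(((2 + 4 + 19/3) + 0/4)²)) = -1605*(1 + 16/((37/3 + 0*(¼))²)) = -1605*(1 + 16/((37/3 + 0)²)) = -1605*(1 + 16/((37/3)²)) = -1605*(1 + 16/(1369/9)) = -1605*(1 + 16*(9/1369)) = -1605*(1 + 144/1369) = -1605*1513/1369 = -2428365/1369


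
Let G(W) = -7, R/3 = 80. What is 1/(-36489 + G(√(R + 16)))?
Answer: -1/36496 ≈ -2.7400e-5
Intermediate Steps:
R = 240 (R = 3*80 = 240)
1/(-36489 + G(√(R + 16))) = 1/(-36489 - 7) = 1/(-36496) = -1/36496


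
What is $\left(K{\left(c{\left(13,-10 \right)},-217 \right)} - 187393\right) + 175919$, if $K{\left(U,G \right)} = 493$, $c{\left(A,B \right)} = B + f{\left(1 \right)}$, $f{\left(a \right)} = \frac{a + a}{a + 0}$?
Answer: $-10981$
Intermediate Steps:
$f{\left(a \right)} = 2$ ($f{\left(a \right)} = \frac{2 a}{a} = 2$)
$c{\left(A,B \right)} = 2 + B$ ($c{\left(A,B \right)} = B + 2 = 2 + B$)
$\left(K{\left(c{\left(13,-10 \right)},-217 \right)} - 187393\right) + 175919 = \left(493 - 187393\right) + 175919 = -186900 + 175919 = -10981$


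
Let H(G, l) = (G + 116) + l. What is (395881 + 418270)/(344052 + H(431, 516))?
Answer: 814151/345115 ≈ 2.3591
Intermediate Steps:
H(G, l) = 116 + G + l (H(G, l) = (116 + G) + l = 116 + G + l)
(395881 + 418270)/(344052 + H(431, 516)) = (395881 + 418270)/(344052 + (116 + 431 + 516)) = 814151/(344052 + 1063) = 814151/345115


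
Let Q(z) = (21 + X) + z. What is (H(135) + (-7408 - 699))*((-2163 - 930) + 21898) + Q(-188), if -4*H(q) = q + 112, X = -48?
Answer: -614454235/4 ≈ -1.5361e+8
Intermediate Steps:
H(q) = -28 - q/4 (H(q) = -(q + 112)/4 = -(112 + q)/4 = -28 - q/4)
Q(z) = -27 + z (Q(z) = (21 - 48) + z = -27 + z)
(H(135) + (-7408 - 699))*((-2163 - 930) + 21898) + Q(-188) = ((-28 - ¼*135) + (-7408 - 699))*((-2163 - 930) + 21898) + (-27 - 188) = ((-28 - 135/4) - 8107)*(-3093 + 21898) - 215 = (-247/4 - 8107)*18805 - 215 = -32675/4*18805 - 215 = -614453375/4 - 215 = -614454235/4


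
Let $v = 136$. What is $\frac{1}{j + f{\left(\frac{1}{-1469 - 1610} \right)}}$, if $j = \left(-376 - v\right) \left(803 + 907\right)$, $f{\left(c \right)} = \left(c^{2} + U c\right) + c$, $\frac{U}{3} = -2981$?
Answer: $- \frac{9480241}{8300113067901} \approx -1.1422 \cdot 10^{-6}$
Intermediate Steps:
$U = -8943$ ($U = 3 \left(-2981\right) = -8943$)
$f{\left(c \right)} = c^{2} - 8942 c$ ($f{\left(c \right)} = \left(c^{2} - 8943 c\right) + c = c^{2} - 8942 c$)
$j = -875520$ ($j = \left(-376 - 136\right) \left(803 + 907\right) = \left(-376 - 136\right) 1710 = \left(-512\right) 1710 = -875520$)
$\frac{1}{j + f{\left(\frac{1}{-1469 - 1610} \right)}} = \frac{1}{-875520 + \frac{-8942 + \frac{1}{-1469 - 1610}}{-1469 - 1610}} = \frac{1}{-875520 + \frac{-8942 + \frac{1}{-3079}}{-3079}} = \frac{1}{-875520 - \frac{-8942 - \frac{1}{3079}}{3079}} = \frac{1}{-875520 - - \frac{27532419}{9480241}} = \frac{1}{-875520 + \frac{27532419}{9480241}} = \frac{1}{- \frac{8300113067901}{9480241}} = - \frac{9480241}{8300113067901}$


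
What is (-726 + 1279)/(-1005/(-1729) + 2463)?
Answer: 956137/4259532 ≈ 0.22447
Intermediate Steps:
(-726 + 1279)/(-1005/(-1729) + 2463) = 553/(-1005*(-1/1729) + 2463) = 553/(1005/1729 + 2463) = 553/(4259532/1729) = 553*(1729/4259532) = 956137/4259532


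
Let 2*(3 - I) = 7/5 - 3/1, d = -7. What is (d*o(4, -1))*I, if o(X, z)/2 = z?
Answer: 266/5 ≈ 53.200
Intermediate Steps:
o(X, z) = 2*z
I = 19/5 (I = 3 - (7/5 - 3/1)/2 = 3 - (7*(⅕) - 3*1)/2 = 3 - (7/5 - 3)/2 = 3 - ½*(-8/5) = 3 + ⅘ = 19/5 ≈ 3.8000)
(d*o(4, -1))*I = -14*(-1)*(19/5) = -7*(-2)*(19/5) = 14*(19/5) = 266/5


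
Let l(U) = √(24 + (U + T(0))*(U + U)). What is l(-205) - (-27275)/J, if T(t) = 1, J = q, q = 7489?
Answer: 27275/7489 + 12*√581 ≈ 292.89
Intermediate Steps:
J = 7489
l(U) = √(24 + 2*U*(1 + U)) (l(U) = √(24 + (U + 1)*(U + U)) = √(24 + (1 + U)*(2*U)) = √(24 + 2*U*(1 + U)))
l(-205) - (-27275)/J = √(24 + 2*(-205) + 2*(-205)²) - (-27275)/7489 = √(24 - 410 + 2*42025) - (-27275)/7489 = √(24 - 410 + 84050) - 1*(-27275/7489) = √83664 + 27275/7489 = 12*√581 + 27275/7489 = 27275/7489 + 12*√581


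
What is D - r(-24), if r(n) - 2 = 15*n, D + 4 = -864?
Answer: -510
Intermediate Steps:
D = -868 (D = -4 - 864 = -868)
r(n) = 2 + 15*n
D - r(-24) = -868 - (2 + 15*(-24)) = -868 - (2 - 360) = -868 - 1*(-358) = -868 + 358 = -510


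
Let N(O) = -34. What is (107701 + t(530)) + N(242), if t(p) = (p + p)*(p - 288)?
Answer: 364187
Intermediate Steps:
t(p) = 2*p*(-288 + p) (t(p) = (2*p)*(-288 + p) = 2*p*(-288 + p))
(107701 + t(530)) + N(242) = (107701 + 2*530*(-288 + 530)) - 34 = (107701 + 2*530*242) - 34 = (107701 + 256520) - 34 = 364221 - 34 = 364187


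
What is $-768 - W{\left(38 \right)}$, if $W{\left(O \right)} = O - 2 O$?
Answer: $-730$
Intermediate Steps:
$W{\left(O \right)} = - O$
$-768 - W{\left(38 \right)} = -768 - \left(-1\right) 38 = -768 - -38 = -768 + 38 = -730$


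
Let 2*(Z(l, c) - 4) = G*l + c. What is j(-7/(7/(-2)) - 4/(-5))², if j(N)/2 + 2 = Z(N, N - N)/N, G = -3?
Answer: 841/49 ≈ 17.163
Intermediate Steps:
Z(l, c) = 4 + c/2 - 3*l/2 (Z(l, c) = 4 + (-3*l + c)/2 = 4 + (c - 3*l)/2 = 4 + (c/2 - 3*l/2) = 4 + c/2 - 3*l/2)
j(N) = -4 + 2*(4 - 3*N/2)/N (j(N) = -4 + 2*((4 + (N - N)/2 - 3*N/2)/N) = -4 + 2*((4 + (½)*0 - 3*N/2)/N) = -4 + 2*((4 + 0 - 3*N/2)/N) = -4 + 2*((4 - 3*N/2)/N) = -4 + 2*(4 - 3*N/2)/N)
j(-7/(7/(-2)) - 4/(-5))² = (-7 + 8/(-7/(7/(-2)) - 4/(-5)))² = (-7 + 8/(-7/(7*(-½)) - 4*(-⅕)))² = (-7 + 8/(-7/(-7/2) + ⅘))² = (-7 + 8/(-7*(-2/7) + ⅘))² = (-7 + 8/(2 + ⅘))² = (-7 + 8/(14/5))² = (-7 + 8*(5/14))² = (-7 + 20/7)² = (-29/7)² = 841/49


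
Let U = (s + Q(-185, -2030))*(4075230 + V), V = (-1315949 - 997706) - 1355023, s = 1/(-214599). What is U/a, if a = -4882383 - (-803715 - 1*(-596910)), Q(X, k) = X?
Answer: 8070223073216/501687181611 ≈ 16.086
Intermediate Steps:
s = -1/214599 ≈ -4.6599e-6
V = -3668678 (V = -2313655 - 1355023 = -3668678)
a = -4675578 (a = -4882383 - (-803715 + 596910) = -4882383 - 1*(-206805) = -4882383 + 206805 = -4675578)
U = -16140446146432/214599 (U = (-1/214599 - 185)*(4075230 - 3668678) = -39700816/214599*406552 = -16140446146432/214599 ≈ -7.5212e+7)
U/a = -16140446146432/214599/(-4675578) = -16140446146432/214599*(-1/4675578) = 8070223073216/501687181611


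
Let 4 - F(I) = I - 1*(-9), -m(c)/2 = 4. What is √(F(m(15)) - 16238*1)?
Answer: I*√16235 ≈ 127.42*I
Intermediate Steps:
m(c) = -8 (m(c) = -2*4 = -8)
F(I) = -5 - I (F(I) = 4 - (I - 1*(-9)) = 4 - (I + 9) = 4 - (9 + I) = 4 + (-9 - I) = -5 - I)
√(F(m(15)) - 16238*1) = √((-5 - 1*(-8)) - 16238*1) = √((-5 + 8) - 16238) = √(3 - 16238) = √(-16235) = I*√16235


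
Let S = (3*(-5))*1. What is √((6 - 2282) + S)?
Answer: I*√2291 ≈ 47.864*I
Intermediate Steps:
S = -15 (S = -15*1 = -15)
√((6 - 2282) + S) = √((6 - 2282) - 15) = √(-2276 - 15) = √(-2291) = I*√2291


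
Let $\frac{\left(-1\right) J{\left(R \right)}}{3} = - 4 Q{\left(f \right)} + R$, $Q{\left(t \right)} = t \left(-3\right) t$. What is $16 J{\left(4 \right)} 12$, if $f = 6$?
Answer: $-251136$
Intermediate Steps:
$Q{\left(t \right)} = - 3 t^{2}$ ($Q{\left(t \right)} = - 3 t t = - 3 t^{2}$)
$J{\left(R \right)} = -1296 - 3 R$ ($J{\left(R \right)} = - 3 \left(- 4 \left(- 3 \cdot 6^{2}\right) + R\right) = - 3 \left(- 4 \left(\left(-3\right) 36\right) + R\right) = - 3 \left(\left(-4\right) \left(-108\right) + R\right) = - 3 \left(432 + R\right) = -1296 - 3 R$)
$16 J{\left(4 \right)} 12 = 16 \left(-1296 - 12\right) 12 = 16 \left(-1308\right) 12 = \left(-20928\right) 12 = -251136$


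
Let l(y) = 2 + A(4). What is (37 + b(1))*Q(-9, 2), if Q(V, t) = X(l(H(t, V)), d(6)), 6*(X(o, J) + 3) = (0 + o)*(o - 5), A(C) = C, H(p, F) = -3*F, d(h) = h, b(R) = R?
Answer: -76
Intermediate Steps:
l(y) = 6 (l(y) = 2 + 4 = 6)
X(o, J) = -3 + o*(-5 + o)/6 (X(o, J) = -3 + ((0 + o)*(o - 5))/6 = -3 + (o*(-5 + o))/6 = -3 + o*(-5 + o)/6)
Q(V, t) = -2 (Q(V, t) = -3 - ⅚*6 + (⅙)*6² = -3 - 5 + (⅙)*36 = -3 - 5 + 6 = -2)
(37 + b(1))*Q(-9, 2) = (37 + 1)*(-2) = 38*(-2) = -76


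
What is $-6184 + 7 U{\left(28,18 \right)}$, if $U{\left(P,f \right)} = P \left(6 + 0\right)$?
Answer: $-5008$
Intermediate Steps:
$U{\left(P,f \right)} = 6 P$ ($U{\left(P,f \right)} = P 6 = 6 P$)
$-6184 + 7 U{\left(28,18 \right)} = -6184 + 7 \cdot 6 \cdot 28 = -6184 + 7 \cdot 168 = -6184 + 1176 = -5008$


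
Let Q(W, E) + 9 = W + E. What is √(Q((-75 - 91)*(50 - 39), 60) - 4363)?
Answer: 3*I*√682 ≈ 78.345*I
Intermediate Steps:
Q(W, E) = -9 + E + W (Q(W, E) = -9 + (W + E) = -9 + (E + W) = -9 + E + W)
√(Q((-75 - 91)*(50 - 39), 60) - 4363) = √((-9 + 60 + (-75 - 91)*(50 - 39)) - 4363) = √((-9 + 60 - 166*11) - 4363) = √((-9 + 60 - 1826) - 4363) = √(-1775 - 4363) = √(-6138) = 3*I*√682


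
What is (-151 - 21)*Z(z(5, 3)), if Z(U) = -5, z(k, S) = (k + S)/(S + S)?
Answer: 860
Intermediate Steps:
z(k, S) = (S + k)/(2*S) (z(k, S) = (S + k)/((2*S)) = (S + k)*(1/(2*S)) = (S + k)/(2*S))
(-151 - 21)*Z(z(5, 3)) = (-151 - 21)*(-5) = -172*(-5) = 860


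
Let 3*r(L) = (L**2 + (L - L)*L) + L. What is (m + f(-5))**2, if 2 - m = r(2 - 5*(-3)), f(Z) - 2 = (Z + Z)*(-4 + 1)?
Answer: 4624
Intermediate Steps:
f(Z) = 2 - 6*Z (f(Z) = 2 + (Z + Z)*(-4 + 1) = 2 + (2*Z)*(-3) = 2 - 6*Z)
r(L) = L/3 + L**2/3 (r(L) = ((L**2 + (L - L)*L) + L)/3 = ((L**2 + 0*L) + L)/3 = ((L**2 + 0) + L)/3 = (L**2 + L)/3 = (L + L**2)/3 = L/3 + L**2/3)
m = -100 (m = 2 - (2 - 5*(-3))*(1 + (2 - 5*(-3)))/3 = 2 - (2 + 15)*(1 + (2 + 15))/3 = 2 - 17*(1 + 17)/3 = 2 - 17*18/3 = 2 - 1*102 = 2 - 102 = -100)
(m + f(-5))**2 = (-100 + (2 - 6*(-5)))**2 = (-100 + (2 + 30))**2 = (-100 + 32)**2 = (-68)**2 = 4624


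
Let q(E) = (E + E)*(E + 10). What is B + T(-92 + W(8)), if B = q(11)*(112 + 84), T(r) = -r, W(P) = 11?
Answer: 90633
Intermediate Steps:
q(E) = 2*E*(10 + E) (q(E) = (2*E)*(10 + E) = 2*E*(10 + E))
B = 90552 (B = (2*11*(10 + 11))*(112 + 84) = (2*11*21)*196 = 462*196 = 90552)
B + T(-92 + W(8)) = 90552 - (-92 + 11) = 90552 - 1*(-81) = 90552 + 81 = 90633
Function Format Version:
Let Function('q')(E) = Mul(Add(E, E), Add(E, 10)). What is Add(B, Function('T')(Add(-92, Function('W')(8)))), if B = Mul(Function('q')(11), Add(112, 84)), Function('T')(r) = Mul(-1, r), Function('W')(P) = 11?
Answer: 90633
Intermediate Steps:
Function('q')(E) = Mul(2, E, Add(10, E)) (Function('q')(E) = Mul(Mul(2, E), Add(10, E)) = Mul(2, E, Add(10, E)))
B = 90552 (B = Mul(Mul(2, 11, Add(10, 11)), Add(112, 84)) = Mul(Mul(2, 11, 21), 196) = Mul(462, 196) = 90552)
Add(B, Function('T')(Add(-92, Function('W')(8)))) = Add(90552, Mul(-1, Add(-92, 11))) = Add(90552, Mul(-1, -81)) = Add(90552, 81) = 90633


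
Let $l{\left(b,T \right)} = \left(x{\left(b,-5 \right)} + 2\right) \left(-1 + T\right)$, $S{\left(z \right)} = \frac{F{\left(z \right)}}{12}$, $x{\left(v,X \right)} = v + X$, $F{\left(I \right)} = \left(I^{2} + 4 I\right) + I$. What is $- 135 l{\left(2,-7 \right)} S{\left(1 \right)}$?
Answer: $-540$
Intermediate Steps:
$F{\left(I \right)} = I^{2} + 5 I$
$x{\left(v,X \right)} = X + v$
$S{\left(z \right)} = \frac{z \left(5 + z\right)}{12}$
$l{\left(b,T \right)} = \left(-1 + T\right) \left(-3 + b\right)$ ($l{\left(b,T \right)} = \left(\left(-5 + b\right) + 2\right) \left(-1 + T\right) = \left(-3 + b\right) \left(-1 + T\right) = \left(-1 + T\right) \left(-3 + b\right)$)
$- 135 l{\left(2,-7 \right)} S{\left(1 \right)} = - 135 \left(3 - 2 - -21 - 14\right) \frac{1}{12} \cdot 1 \left(5 + 1\right) = - 135 \left(3 - 2 + 21 - 14\right) \frac{1}{12} \cdot 1 \cdot 6 = \left(-135\right) 8 \cdot \frac{1}{2} = \left(-1080\right) \frac{1}{2} = -540$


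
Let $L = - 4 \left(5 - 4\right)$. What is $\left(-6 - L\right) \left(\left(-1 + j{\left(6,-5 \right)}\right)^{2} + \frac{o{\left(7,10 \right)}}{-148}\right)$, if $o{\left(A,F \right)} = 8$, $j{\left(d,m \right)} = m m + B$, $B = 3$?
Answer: $- \frac{53942}{37} \approx -1457.9$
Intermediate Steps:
$j{\left(d,m \right)} = 3 + m^{2}$ ($j{\left(d,m \right)} = m m + 3 = m^{2} + 3 = 3 + m^{2}$)
$L = -4$ ($L = \left(-4\right) 1 = -4$)
$\left(-6 - L\right) \left(\left(-1 + j{\left(6,-5 \right)}\right)^{2} + \frac{o{\left(7,10 \right)}}{-148}\right) = \left(-6 - -4\right) \left(\left(-1 + \left(3 + \left(-5\right)^{2}\right)\right)^{2} + \frac{8}{-148}\right) = \left(-6 + 4\right) \left(\left(-1 + \left(3 + 25\right)\right)^{2} + 8 \left(- \frac{1}{148}\right)\right) = - 2 \left(\left(-1 + 28\right)^{2} - \frac{2}{37}\right) = - 2 \left(27^{2} - \frac{2}{37}\right) = - 2 \left(729 - \frac{2}{37}\right) = \left(-2\right) \frac{26971}{37} = - \frac{53942}{37}$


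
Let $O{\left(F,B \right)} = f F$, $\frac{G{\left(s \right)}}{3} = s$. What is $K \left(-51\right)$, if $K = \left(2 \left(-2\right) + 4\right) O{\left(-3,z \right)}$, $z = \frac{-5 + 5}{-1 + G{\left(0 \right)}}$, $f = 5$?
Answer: $0$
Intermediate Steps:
$G{\left(s \right)} = 3 s$
$z = 0$ ($z = \frac{-5 + 5}{-1 + 3 \cdot 0} = \frac{0}{-1 + 0} = \frac{0}{-1} = 0 \left(-1\right) = 0$)
$O{\left(F,B \right)} = 5 F$
$K = 0$ ($K = \left(2 \left(-2\right) + 4\right) 5 \left(-3\right) = \left(-4 + 4\right) \left(-15\right) = 0 \left(-15\right) = 0$)
$K \left(-51\right) = 0 \left(-51\right) = 0$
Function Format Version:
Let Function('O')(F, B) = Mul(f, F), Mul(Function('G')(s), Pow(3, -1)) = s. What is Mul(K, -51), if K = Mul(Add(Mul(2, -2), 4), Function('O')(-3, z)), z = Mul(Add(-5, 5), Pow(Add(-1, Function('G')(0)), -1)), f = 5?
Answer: 0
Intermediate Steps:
Function('G')(s) = Mul(3, s)
z = 0 (z = Mul(Add(-5, 5), Pow(Add(-1, Mul(3, 0)), -1)) = Mul(0, Pow(Add(-1, 0), -1)) = Mul(0, Pow(-1, -1)) = Mul(0, -1) = 0)
Function('O')(F, B) = Mul(5, F)
K = 0 (K = Mul(Add(Mul(2, -2), 4), Mul(5, -3)) = Mul(Add(-4, 4), -15) = Mul(0, -15) = 0)
Mul(K, -51) = Mul(0, -51) = 0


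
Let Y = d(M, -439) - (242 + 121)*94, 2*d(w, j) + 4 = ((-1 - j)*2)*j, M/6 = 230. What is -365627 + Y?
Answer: -592033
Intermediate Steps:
M = 1380 (M = 6*230 = 1380)
d(w, j) = -2 + j*(-2 - 2*j)/2 (d(w, j) = -2 + (((-1 - j)*2)*j)/2 = -2 + ((-2 - 2*j)*j)/2 = -2 + (j*(-2 - 2*j))/2 = -2 + j*(-2 - 2*j)/2)
Y = -226406 (Y = (-2 - 1*(-439) - 1*(-439)²) - (242 + 121)*94 = (-2 + 439 - 1*192721) - 363*94 = (-2 + 439 - 192721) - 1*34122 = -192284 - 34122 = -226406)
-365627 + Y = -365627 - 226406 = -592033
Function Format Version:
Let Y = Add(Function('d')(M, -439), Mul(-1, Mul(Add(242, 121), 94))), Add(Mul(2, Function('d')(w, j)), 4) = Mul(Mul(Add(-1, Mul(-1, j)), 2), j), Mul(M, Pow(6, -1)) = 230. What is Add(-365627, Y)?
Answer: -592033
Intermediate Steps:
M = 1380 (M = Mul(6, 230) = 1380)
Function('d')(w, j) = Add(-2, Mul(Rational(1, 2), j, Add(-2, Mul(-2, j)))) (Function('d')(w, j) = Add(-2, Mul(Rational(1, 2), Mul(Mul(Add(-1, Mul(-1, j)), 2), j))) = Add(-2, Mul(Rational(1, 2), Mul(Add(-2, Mul(-2, j)), j))) = Add(-2, Mul(Rational(1, 2), Mul(j, Add(-2, Mul(-2, j))))) = Add(-2, Mul(Rational(1, 2), j, Add(-2, Mul(-2, j)))))
Y = -226406 (Y = Add(Add(-2, Mul(-1, -439), Mul(-1, Pow(-439, 2))), Mul(-1, Mul(Add(242, 121), 94))) = Add(Add(-2, 439, Mul(-1, 192721)), Mul(-1, Mul(363, 94))) = Add(Add(-2, 439, -192721), Mul(-1, 34122)) = Add(-192284, -34122) = -226406)
Add(-365627, Y) = Add(-365627, -226406) = -592033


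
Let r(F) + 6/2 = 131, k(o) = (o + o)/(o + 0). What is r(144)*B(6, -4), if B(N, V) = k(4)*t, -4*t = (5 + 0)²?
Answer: -1600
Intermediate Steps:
k(o) = 2 (k(o) = (2*o)/o = 2)
r(F) = 128 (r(F) = -3 + 131 = 128)
t = -25/4 (t = -(5 + 0)²/4 = -¼*5² = -¼*25 = -25/4 ≈ -6.2500)
B(N, V) = -25/2 (B(N, V) = 2*(-25/4) = -25/2)
r(144)*B(6, -4) = 128*(-25/2) = -1600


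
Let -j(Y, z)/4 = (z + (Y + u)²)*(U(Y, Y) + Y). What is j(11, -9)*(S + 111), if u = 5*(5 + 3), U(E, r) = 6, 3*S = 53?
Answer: -22678272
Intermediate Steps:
S = 53/3 (S = (⅓)*53 = 53/3 ≈ 17.667)
u = 40 (u = 5*8 = 40)
j(Y, z) = -4*(6 + Y)*(z + (40 + Y)²) (j(Y, z) = -4*(z + (Y + 40)²)*(6 + Y) = -4*(z + (40 + Y)²)*(6 + Y) = -4*(6 + Y)*(z + (40 + Y)²))
j(11, -9)*(S + 111) = (-24*(-9) - 24*(40 + 11)² - 4*11*(-9) - 4*11*(40 + 11)²)*(53/3 + 111) = (216 - 24*51² + 396 - 4*11*51²)*(386/3) = (216 - 24*2601 + 396 - 4*11*2601)*(386/3) = (216 - 62424 + 396 - 114444)*(386/3) = -176256*386/3 = -22678272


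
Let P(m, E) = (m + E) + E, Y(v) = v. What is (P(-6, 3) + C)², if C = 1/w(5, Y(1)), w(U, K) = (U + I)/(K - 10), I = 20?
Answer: 81/625 ≈ 0.12960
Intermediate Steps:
P(m, E) = m + 2*E (P(m, E) = (E + m) + E = m + 2*E)
w(U, K) = (20 + U)/(-10 + K) (w(U, K) = (U + 20)/(K - 10) = (20 + U)/(-10 + K))
C = -9/25 (C = 1/((20 + 5)/(-10 + 1)) = 1/(25/(-9)) = 1/(-⅑*25) = 1/(-25/9) = -9/25 ≈ -0.36000)
(P(-6, 3) + C)² = ((-6 + 2*3) - 9/25)² = ((-6 + 6) - 9/25)² = (0 - 9/25)² = (-9/25)² = 81/625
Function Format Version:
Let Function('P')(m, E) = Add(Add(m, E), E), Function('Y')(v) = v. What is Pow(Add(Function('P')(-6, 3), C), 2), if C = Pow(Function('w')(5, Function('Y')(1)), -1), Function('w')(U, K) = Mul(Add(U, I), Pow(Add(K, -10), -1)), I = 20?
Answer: Rational(81, 625) ≈ 0.12960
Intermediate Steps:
Function('P')(m, E) = Add(m, Mul(2, E)) (Function('P')(m, E) = Add(Add(E, m), E) = Add(m, Mul(2, E)))
Function('w')(U, K) = Mul(Pow(Add(-10, K), -1), Add(20, U)) (Function('w')(U, K) = Mul(Add(U, 20), Pow(Add(K, -10), -1)) = Mul(Add(20, U), Pow(Add(-10, K), -1)) = Mul(Pow(Add(-10, K), -1), Add(20, U)))
C = Rational(-9, 25) (C = Pow(Mul(Pow(Add(-10, 1), -1), Add(20, 5)), -1) = Pow(Mul(Pow(-9, -1), 25), -1) = Pow(Mul(Rational(-1, 9), 25), -1) = Pow(Rational(-25, 9), -1) = Rational(-9, 25) ≈ -0.36000)
Pow(Add(Function('P')(-6, 3), C), 2) = Pow(Add(Add(-6, Mul(2, 3)), Rational(-9, 25)), 2) = Pow(Add(Add(-6, 6), Rational(-9, 25)), 2) = Pow(Add(0, Rational(-9, 25)), 2) = Pow(Rational(-9, 25), 2) = Rational(81, 625)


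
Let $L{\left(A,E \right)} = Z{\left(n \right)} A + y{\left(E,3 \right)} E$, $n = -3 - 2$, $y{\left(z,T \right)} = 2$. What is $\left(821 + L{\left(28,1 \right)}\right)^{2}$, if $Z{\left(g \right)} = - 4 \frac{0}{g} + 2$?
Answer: $772641$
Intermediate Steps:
$n = -5$ ($n = -3 - 2 = -5$)
$Z{\left(g \right)} = 2$ ($Z{\left(g \right)} = \left(-4\right) 0 + 2 = 0 + 2 = 2$)
$L{\left(A,E \right)} = 2 A + 2 E$
$\left(821 + L{\left(28,1 \right)}\right)^{2} = \left(821 + \left(2 \cdot 28 + 2 \cdot 1\right)\right)^{2} = \left(821 + \left(56 + 2\right)\right)^{2} = \left(821 + 58\right)^{2} = 879^{2} = 772641$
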